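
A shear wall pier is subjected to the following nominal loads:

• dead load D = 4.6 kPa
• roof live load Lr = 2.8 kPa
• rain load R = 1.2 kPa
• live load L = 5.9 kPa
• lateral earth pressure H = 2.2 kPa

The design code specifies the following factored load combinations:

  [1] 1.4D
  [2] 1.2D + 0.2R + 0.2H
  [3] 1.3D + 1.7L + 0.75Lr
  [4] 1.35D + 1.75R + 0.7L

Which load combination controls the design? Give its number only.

Combination 3

[1] 1.4(4.6) = 6.4
[2] 1.2(4.6) + 0.2(1.2) + 0.2(2.2) = 6.2
[3] 1.3(4.6) + 1.7(5.9) + 0.75(2.8) = 18.1
[4] 1.35(4.6) + 1.75(1.2) + 0.7(5.9) = 12.4
The largest value is 18.1 kPa from combination 3.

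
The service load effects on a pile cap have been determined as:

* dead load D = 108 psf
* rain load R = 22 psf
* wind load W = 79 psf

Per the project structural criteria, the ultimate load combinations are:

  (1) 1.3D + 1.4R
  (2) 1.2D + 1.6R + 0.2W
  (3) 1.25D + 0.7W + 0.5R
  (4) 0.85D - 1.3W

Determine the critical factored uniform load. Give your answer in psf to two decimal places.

(1) 1.3(108) + 1.4(22) = 140.40 + 30.80 = 171.20
(2) 1.2(108) + 1.6(22) + 0.2(79) = 129.60 + 35.20 + 15.80 = 180.60
(3) 1.25(108) + 0.7(79) + 0.5(22) = 135.00 + 55.30 + 11.00 = 201.30
(4) 0.85(108) - 1.3(79) = 91.80 - 102.70 = -10.90
Maximum is from combination 3.

201.30 psf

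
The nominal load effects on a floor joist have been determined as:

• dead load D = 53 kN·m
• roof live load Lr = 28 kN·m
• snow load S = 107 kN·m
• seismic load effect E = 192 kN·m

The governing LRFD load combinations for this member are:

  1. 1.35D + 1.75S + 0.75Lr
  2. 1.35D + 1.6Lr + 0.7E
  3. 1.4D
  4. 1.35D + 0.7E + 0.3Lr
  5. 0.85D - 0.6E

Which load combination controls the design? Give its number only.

Combination 1

1. 1.35(53) + 1.75(107) + 0.75(28) = 279.8
2. 1.35(53) + 1.6(28) + 0.7(192) = 71.6 + 44.8 + 134.4 = 250.8
3. 1.4(53) = 74.2
4. 1.35(53) + 0.7(192) + 0.3(28) = 71.6 + 134.4 + 8.4 = 214.4
5. 0.85(53) - 0.6(192) = -70.2
The largest value is 279.8 kN·m from combination 1.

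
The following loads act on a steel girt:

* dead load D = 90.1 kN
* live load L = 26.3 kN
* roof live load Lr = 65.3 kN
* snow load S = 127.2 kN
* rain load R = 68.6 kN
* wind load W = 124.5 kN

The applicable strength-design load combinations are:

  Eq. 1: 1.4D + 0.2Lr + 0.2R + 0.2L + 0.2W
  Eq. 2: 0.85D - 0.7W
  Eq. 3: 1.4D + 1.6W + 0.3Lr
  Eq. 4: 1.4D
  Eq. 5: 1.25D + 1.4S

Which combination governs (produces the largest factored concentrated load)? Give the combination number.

Combination 3

Eq. 1: 1.4(90.1) + 0.2(65.3) + 0.2(68.6) + 0.2(26.3) + 0.2(124.5) = 126.14 + 13.06 + 13.72 + 5.26 + 24.90 = 183.08
Eq. 2: 0.85(90.1) - 0.7(124.5) = -10.57
Eq. 3: 1.4(90.1) + 1.6(124.5) + 0.3(65.3) = 126.14 + 199.20 + 19.59 = 344.93
Eq. 4: 1.4(90.1) = 126.14
Eq. 5: 1.25(90.1) + 1.4(127.2) = 112.63 + 178.08 = 290.71
The largest value is 344.93 kN from combination 3.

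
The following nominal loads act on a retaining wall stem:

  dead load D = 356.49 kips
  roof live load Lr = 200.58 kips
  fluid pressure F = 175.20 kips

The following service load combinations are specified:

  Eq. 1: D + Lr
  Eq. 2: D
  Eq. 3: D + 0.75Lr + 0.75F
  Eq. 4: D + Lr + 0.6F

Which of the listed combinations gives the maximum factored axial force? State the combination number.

Combination 4

Eq. 1: 1.0(356.49) + 1.0(200.58) = 356.49 + 200.58 = 557.07
Eq. 2: 1.0(356.49) = 356.49
Eq. 3: 1.0(356.49) + 0.75(200.58) + 0.75(175.20) = 356.49 + 150.44 + 131.40 = 638.33
Eq. 4: 1.0(356.49) + 1.0(200.58) + 0.6(175.20) = 356.49 + 200.58 + 105.12 = 662.19
The largest value is 662.19 kips from combination 4.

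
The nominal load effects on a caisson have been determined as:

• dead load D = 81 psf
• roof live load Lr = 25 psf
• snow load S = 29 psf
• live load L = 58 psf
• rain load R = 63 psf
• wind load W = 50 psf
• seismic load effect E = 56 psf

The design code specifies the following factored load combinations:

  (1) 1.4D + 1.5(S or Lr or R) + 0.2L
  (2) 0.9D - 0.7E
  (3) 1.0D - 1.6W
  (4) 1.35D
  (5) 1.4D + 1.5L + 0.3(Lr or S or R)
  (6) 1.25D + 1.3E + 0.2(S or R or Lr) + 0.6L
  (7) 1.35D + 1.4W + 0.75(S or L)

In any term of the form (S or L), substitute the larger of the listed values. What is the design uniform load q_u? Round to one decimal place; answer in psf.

(S or Lr or R) → R = 63 psf; (Lr or S or R) → R = 63 psf; (S or R or Lr) → R = 63 psf; (S or L) → L = 58 psf.
(1) 1.4(81) + 1.5(63) + 0.2(58) = 113.4 + 94.5 + 11.6 = 219.5
(2) 0.9(81) - 0.7(56) = 72.9 - 39.2 = 33.7
(3) 1.0(81) - 1.6(50) = 81.0 - 80.0 = 1.0
(4) 1.35(81) = 109.4
(5) 1.4(81) + 1.5(58) + 0.3(63) = 113.4 + 87.0 + 18.9 = 219.3
(6) 1.25(81) + 1.3(56) + 0.2(63) + 0.6(58) = 101.3 + 72.8 + 12.6 + 34.8 = 221.5
(7) 1.35(81) + 1.4(50) + 0.75(58) = 109.4 + 70.0 + 43.5 = 222.9
Combination 7 governs: q_u = 222.9 psf.

222.9 psf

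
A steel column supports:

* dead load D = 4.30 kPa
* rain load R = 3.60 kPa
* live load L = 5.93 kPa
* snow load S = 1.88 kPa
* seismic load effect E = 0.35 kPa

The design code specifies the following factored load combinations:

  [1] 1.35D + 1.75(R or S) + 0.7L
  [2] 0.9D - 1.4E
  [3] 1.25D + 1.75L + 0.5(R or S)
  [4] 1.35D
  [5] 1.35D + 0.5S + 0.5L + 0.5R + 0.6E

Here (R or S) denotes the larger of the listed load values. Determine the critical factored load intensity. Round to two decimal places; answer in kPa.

17.55 kPa

(R or S) → R = 3.60 kPa.
[1] 1.35(4.30) + 1.75(3.60) + 0.7(5.93) = 5.81 + 6.30 + 4.15 = 16.26
[2] 0.9(4.30) - 1.4(0.35) = 3.87 - 0.49 = 3.38
[3] 1.25(4.30) + 1.75(5.93) + 0.5(3.60) = 17.55
[4] 1.35(4.30) = 5.81
[5] 1.35(4.30) + 0.5(1.88) + 0.5(5.93) + 0.5(3.60) + 0.6(0.35) = 11.72
The controlling combination is 3, giving 17.55 kPa.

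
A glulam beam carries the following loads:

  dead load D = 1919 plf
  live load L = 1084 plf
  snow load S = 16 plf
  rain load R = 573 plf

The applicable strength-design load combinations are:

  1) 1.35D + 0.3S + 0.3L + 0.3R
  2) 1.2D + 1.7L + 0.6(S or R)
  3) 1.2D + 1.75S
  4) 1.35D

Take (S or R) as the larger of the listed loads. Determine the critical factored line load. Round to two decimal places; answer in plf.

4489.40 plf

(S or R) → R = 573 plf.
1) 1.35(1919) + 0.3(16) + 0.3(1084) + 0.3(573) = 2590.65 + 4.80 + 325.20 + 171.90 = 3092.55
2) 1.2(1919) + 1.7(1084) + 0.6(573) = 2302.80 + 1842.80 + 343.80 = 4489.40
3) 1.2(1919) + 1.75(16) = 2302.80 + 28.00 = 2330.80
4) 1.35(1919) = 2590.65
Combination 2 governs: w_u = 4489.40 plf.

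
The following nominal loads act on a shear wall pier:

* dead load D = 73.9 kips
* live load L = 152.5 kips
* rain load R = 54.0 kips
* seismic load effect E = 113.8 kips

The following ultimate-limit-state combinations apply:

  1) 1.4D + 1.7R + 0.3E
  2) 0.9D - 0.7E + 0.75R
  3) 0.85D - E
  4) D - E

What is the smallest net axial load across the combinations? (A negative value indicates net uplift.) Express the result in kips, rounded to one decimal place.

1) 1.4(73.9) + 1.7(54.0) + 0.3(113.8) = 103.5 + 91.8 + 34.1 = 229.4
2) 0.9(73.9) - 0.7(113.8) + 0.75(54.0) = 27.4
3) 0.85(73.9) - 1.0(113.8) = 62.8 - 113.8 = -51.0
4) 1.0(73.9) - 1.0(113.8) = 73.9 - 113.8 = -39.9
Combination 3 gives the minimum: -51.0 kips.

-51.0 kips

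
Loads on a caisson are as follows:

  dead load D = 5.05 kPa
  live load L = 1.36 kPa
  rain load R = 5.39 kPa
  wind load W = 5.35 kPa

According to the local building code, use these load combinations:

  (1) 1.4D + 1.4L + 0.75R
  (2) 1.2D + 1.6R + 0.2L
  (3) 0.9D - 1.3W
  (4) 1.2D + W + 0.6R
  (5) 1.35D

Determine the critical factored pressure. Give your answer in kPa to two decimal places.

14.96 kPa

(1) 1.4(5.05) + 1.4(1.36) + 0.75(5.39) = 13.02
(2) 1.2(5.05) + 1.6(5.39) + 0.2(1.36) = 14.96
(3) 0.9(5.05) - 1.3(5.35) = -2.41
(4) 1.2(5.05) + 1.0(5.35) + 0.6(5.39) = 14.64
(5) 1.35(5.05) = 6.82
Combination 2 governs: p_u = 14.96 kPa.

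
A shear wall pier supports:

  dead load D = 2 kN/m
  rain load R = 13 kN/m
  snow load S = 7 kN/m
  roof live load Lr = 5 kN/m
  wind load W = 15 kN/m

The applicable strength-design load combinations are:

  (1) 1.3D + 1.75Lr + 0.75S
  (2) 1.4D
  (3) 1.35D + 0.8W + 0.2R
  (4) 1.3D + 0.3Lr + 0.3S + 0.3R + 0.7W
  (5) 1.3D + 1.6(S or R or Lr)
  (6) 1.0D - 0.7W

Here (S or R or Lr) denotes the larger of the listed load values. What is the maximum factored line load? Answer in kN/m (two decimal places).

23.40 kN/m

(S or R or Lr) → R = 13 kN/m.
(1) 1.3(2) + 1.75(5) + 0.75(7) = 2.60 + 8.75 + 5.25 = 16.60
(2) 1.4(2) = 2.80
(3) 1.35(2) + 0.8(15) + 0.2(13) = 2.70 + 12.00 + 2.60 = 17.30
(4) 1.3(2) + 0.3(5) + 0.3(7) + 0.3(13) + 0.7(15) = 2.60 + 1.50 + 2.10 + 3.90 + 10.50 = 20.60
(5) 1.3(2) + 1.6(13) = 2.60 + 20.80 = 23.40
(6) 1.0(2) - 0.7(15) = 2.00 - 10.50 = -8.50
Maximum is from combination 5.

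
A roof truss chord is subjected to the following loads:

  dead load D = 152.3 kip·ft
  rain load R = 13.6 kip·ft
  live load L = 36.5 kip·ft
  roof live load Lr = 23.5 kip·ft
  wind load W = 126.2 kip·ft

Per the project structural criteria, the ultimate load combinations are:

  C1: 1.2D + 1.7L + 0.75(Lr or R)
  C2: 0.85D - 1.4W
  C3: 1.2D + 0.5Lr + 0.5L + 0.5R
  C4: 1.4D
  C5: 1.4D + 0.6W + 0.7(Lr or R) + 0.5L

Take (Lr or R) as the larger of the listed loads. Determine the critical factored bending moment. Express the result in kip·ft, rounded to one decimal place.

323.6 kip·ft

(Lr or R) → Lr = 23.5 kip·ft.
C1: 1.2(152.3) + 1.7(36.5) + 0.75(23.5) = 262.4
C2: 0.85(152.3) - 1.4(126.2) = -47.2
C3: 1.2(152.3) + 0.5(23.5) + 0.5(36.5) + 0.5(13.6) = 219.6
C4: 1.4(152.3) = 213.2
C5: 1.4(152.3) + 0.6(126.2) + 0.7(23.5) + 0.5(36.5) = 323.6
Combination 5 governs: M_u = 323.6 kip·ft.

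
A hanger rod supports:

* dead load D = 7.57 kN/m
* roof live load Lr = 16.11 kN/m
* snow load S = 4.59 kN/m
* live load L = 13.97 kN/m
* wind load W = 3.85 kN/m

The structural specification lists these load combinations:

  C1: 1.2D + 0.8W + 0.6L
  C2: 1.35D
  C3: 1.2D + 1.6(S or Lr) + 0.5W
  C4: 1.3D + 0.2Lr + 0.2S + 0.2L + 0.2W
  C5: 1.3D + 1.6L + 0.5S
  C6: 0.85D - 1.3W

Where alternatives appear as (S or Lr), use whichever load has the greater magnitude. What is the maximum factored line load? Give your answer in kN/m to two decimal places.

(S or Lr) → Lr = 16.11 kN/m.
C1: 1.2(7.57) + 0.8(3.85) + 0.6(13.97) = 20.55
C2: 1.35(7.57) = 10.22
C3: 1.2(7.57) + 1.6(16.11) + 0.5(3.85) = 9.08 + 25.78 + 1.93 = 36.79
C4: 1.3(7.57) + 0.2(16.11) + 0.2(4.59) + 0.2(13.97) + 0.2(3.85) = 17.55
C5: 1.3(7.57) + 1.6(13.97) + 0.5(4.59) = 9.84 + 22.35 + 2.30 = 34.49
C6: 0.85(7.57) - 1.3(3.85) = 1.43
Maximum is from combination 3.

36.79 kN/m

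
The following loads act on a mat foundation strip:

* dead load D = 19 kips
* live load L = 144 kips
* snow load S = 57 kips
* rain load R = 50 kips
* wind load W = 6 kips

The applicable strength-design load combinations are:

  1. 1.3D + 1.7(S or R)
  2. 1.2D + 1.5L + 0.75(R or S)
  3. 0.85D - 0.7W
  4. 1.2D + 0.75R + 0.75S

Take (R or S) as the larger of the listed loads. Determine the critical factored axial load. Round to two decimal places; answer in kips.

(S or R) → S = 57 kips; (R or S) → S = 57 kips.
1. 1.3(19) + 1.7(57) = 24.70 + 96.90 = 121.60
2. 1.2(19) + 1.5(144) + 0.75(57) = 22.80 + 216.00 + 42.75 = 281.55
3. 0.85(19) - 0.7(6) = 16.15 - 4.20 = 11.95
4. 1.2(19) + 0.75(50) + 0.75(57) = 22.80 + 37.50 + 42.75 = 103.05
Combination 2 governs: P_u = 281.55 kips.

281.55 kips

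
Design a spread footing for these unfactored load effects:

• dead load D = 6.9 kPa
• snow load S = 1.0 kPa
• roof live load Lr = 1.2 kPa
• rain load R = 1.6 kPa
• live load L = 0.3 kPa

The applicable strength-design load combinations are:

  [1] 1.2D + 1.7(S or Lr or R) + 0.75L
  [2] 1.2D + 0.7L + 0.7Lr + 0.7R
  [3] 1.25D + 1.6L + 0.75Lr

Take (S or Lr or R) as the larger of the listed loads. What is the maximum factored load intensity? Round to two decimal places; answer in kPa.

11.23 kPa

(S or Lr or R) → R = 1.6 kPa.
[1] 1.2(6.9) + 1.7(1.6) + 0.75(0.3) = 11.23
[2] 1.2(6.9) + 0.7(0.3) + 0.7(1.2) + 0.7(1.6) = 10.45
[3] 1.25(6.9) + 1.6(0.3) + 0.75(1.2) = 10.01
Combination 1 governs: q_u = 11.23 kPa.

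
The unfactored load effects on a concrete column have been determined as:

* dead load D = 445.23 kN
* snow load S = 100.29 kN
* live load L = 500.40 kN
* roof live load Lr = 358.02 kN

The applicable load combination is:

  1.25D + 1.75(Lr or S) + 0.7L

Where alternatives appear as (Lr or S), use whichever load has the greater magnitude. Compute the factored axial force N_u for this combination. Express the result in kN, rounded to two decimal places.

(Lr or S) → Lr = 358.02 kN.
1.25(445.23) + 1.75(358.02) + 0.7(500.40) = 1533.35
N_u = 1533.35 kN.

1533.35 kN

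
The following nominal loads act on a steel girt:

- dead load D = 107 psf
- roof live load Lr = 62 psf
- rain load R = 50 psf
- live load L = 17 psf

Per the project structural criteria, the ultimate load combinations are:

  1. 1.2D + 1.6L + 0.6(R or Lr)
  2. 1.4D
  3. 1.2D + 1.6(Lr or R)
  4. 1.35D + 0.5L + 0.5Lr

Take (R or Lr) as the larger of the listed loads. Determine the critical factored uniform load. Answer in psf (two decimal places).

(R or Lr) → Lr = 62 psf; (Lr or R) → Lr = 62 psf.
1. 1.2(107) + 1.6(17) + 0.6(62) = 128.40 + 27.20 + 37.20 = 192.80
2. 1.4(107) = 149.80
3. 1.2(107) + 1.6(62) = 128.40 + 99.20 = 227.60
4. 1.35(107) + 0.5(17) + 0.5(62) = 144.45 + 8.50 + 31.00 = 183.95
Maximum is from combination 3.

227.60 psf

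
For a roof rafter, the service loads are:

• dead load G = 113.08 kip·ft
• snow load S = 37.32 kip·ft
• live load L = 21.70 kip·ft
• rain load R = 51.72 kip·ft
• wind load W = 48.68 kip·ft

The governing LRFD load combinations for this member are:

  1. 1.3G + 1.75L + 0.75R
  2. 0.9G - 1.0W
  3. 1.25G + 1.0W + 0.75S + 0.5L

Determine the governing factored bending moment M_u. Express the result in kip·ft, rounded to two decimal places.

228.87 kip·ft

1. 1.3(113.08) + 1.75(21.70) + 0.75(51.72) = 223.77
2. 0.9(113.08) - 1.0(48.68) = 53.09
3. 1.25(113.08) + 1.0(48.68) + 0.75(37.32) + 0.5(21.70) = 228.87
The controlling combination is 3, giving 228.87 kip·ft.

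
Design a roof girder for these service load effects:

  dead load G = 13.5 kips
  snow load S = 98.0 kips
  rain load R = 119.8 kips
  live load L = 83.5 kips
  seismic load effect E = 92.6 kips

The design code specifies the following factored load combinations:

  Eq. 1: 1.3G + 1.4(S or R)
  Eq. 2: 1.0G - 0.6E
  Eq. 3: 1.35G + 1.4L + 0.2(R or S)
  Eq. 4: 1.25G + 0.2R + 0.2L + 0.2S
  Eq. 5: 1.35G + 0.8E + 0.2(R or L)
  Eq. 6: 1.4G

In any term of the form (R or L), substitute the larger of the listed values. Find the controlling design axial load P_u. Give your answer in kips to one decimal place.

185.3 kips

(S or R) → R = 119.8 kips; (R or S) → R = 119.8 kips; (R or L) → R = 119.8 kips.
Eq. 1: 1.3(13.5) + 1.4(119.8) = 17.6 + 167.7 = 185.3
Eq. 2: 1.0(13.5) - 0.6(92.6) = 13.5 - 55.6 = -42.1
Eq. 3: 1.35(13.5) + 1.4(83.5) + 0.2(119.8) = 18.2 + 116.9 + 24.0 = 159.1
Eq. 4: 1.25(13.5) + 0.2(119.8) + 0.2(83.5) + 0.2(98.0) = 77.1
Eq. 5: 1.35(13.5) + 0.8(92.6) + 0.2(119.8) = 18.2 + 74.1 + 24.0 = 116.3
Eq. 6: 1.4(13.5) = 18.9
The controlling combination is 1, giving 185.3 kips.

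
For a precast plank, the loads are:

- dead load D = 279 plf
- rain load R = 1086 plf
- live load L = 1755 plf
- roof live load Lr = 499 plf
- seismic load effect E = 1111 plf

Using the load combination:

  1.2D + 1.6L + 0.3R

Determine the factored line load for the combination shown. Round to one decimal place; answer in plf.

1.2(279) + 1.6(1755) + 0.3(1086) = 334.8 + 2808.0 + 325.8 = 3468.6
w_u = 3468.6 plf.

3468.6 plf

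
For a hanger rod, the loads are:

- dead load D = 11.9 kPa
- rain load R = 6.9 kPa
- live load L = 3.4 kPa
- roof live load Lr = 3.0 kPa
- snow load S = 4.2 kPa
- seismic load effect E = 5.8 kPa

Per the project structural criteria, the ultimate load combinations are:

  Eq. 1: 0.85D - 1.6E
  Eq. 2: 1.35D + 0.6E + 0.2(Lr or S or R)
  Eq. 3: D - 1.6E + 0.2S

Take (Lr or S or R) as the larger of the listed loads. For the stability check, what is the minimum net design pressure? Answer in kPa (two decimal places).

(Lr or S or R) → R = 6.9 kPa.
Eq. 1: 0.85(11.9) - 1.6(5.8) = 10.12 - 9.28 = 0.84
Eq. 2: 1.35(11.9) + 0.6(5.8) + 0.2(6.9) = 16.07 + 3.48 + 1.38 = 20.93
Eq. 3: 1.0(11.9) - 1.6(5.8) + 0.2(4.2) = 11.90 - 9.28 + 0.84 = 3.46
Combination 1 gives the minimum: 0.84 kPa.

0.84 kPa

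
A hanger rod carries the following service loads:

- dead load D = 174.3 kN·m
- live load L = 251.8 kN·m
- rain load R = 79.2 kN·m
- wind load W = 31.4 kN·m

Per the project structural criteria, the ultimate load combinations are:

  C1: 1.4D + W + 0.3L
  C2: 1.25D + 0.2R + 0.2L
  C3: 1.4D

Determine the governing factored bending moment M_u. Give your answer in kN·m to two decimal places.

350.96 kN·m

C1: 1.4(174.3) + 1.0(31.4) + 0.3(251.8) = 244.02 + 31.40 + 75.54 = 350.96
C2: 1.25(174.3) + 0.2(79.2) + 0.2(251.8) = 217.88 + 15.84 + 50.36 = 284.08
C3: 1.4(174.3) = 244.02
Maximum is from combination 1.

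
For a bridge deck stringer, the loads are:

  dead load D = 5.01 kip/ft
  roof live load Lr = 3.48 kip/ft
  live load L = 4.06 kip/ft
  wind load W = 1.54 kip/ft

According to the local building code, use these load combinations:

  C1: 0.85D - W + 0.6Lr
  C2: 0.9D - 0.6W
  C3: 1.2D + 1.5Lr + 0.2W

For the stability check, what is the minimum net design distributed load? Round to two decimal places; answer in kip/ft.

3.59 kip/ft

C1: 0.85(5.01) - 1.0(1.54) + 0.6(3.48) = 4.26 - 1.54 + 2.09 = 4.81
C2: 0.9(5.01) - 0.6(1.54) = 4.51 - 0.92 = 3.59
C3: 1.2(5.01) + 1.5(3.48) + 0.2(1.54) = 6.01 + 5.22 + 0.31 = 11.54
Combination 2 gives the minimum: 3.59 kip/ft.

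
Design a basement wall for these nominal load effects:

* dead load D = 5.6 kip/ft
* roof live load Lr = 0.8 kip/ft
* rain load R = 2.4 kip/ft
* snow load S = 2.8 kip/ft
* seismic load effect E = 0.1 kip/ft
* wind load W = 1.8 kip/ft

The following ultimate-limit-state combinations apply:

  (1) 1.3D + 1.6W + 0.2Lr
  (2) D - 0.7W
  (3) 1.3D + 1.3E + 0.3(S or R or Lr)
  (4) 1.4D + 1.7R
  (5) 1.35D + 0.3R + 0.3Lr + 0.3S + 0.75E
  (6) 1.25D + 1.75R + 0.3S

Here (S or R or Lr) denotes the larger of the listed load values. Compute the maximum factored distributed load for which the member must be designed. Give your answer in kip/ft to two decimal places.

(S or R or Lr) → S = 2.8 kip/ft.
(1) 1.3(5.6) + 1.6(1.8) + 0.2(0.8) = 7.28 + 2.88 + 0.16 = 10.32
(2) 1.0(5.6) - 0.7(1.8) = 5.60 - 1.26 = 4.34
(3) 1.3(5.6) + 1.3(0.1) + 0.3(2.8) = 7.28 + 0.13 + 0.84 = 8.25
(4) 1.4(5.6) + 1.7(2.4) = 7.84 + 4.08 = 11.92
(5) 1.35(5.6) + 0.3(2.4) + 0.3(0.8) + 0.3(2.8) + 0.75(0.1) = 7.56 + 0.72 + 0.24 + 0.84 + 0.08 = 9.44
(6) 1.25(5.6) + 1.75(2.4) + 0.3(2.8) = 7.00 + 4.20 + 0.84 = 12.04
Combination 6 governs: w_u = 12.04 kip/ft.

12.04 kip/ft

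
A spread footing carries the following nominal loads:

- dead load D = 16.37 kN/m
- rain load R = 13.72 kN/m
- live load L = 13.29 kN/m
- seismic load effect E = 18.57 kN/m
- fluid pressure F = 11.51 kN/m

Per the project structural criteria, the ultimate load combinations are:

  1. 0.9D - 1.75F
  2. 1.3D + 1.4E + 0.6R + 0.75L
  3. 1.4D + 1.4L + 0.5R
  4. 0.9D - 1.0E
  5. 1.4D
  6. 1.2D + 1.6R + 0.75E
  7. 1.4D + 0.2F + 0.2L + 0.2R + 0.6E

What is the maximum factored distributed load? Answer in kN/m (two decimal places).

1. 0.9(16.37) - 1.75(11.51) = 14.73 - 20.14 = -5.41
2. 1.3(16.37) + 1.4(18.57) + 0.6(13.72) + 0.75(13.29) = 21.28 + 26.00 + 8.23 + 9.97 = 65.48
3. 1.4(16.37) + 1.4(13.29) + 0.5(13.72) = 48.38
4. 0.9(16.37) - 1.0(18.57) = 14.73 - 18.57 = -3.84
5. 1.4(16.37) = 22.92
6. 1.2(16.37) + 1.6(13.72) + 0.75(18.57) = 19.64 + 21.95 + 13.93 = 55.52
7. 1.4(16.37) + 0.2(11.51) + 0.2(13.29) + 0.2(13.72) + 0.6(18.57) = 22.92 + 2.30 + 2.66 + 2.74 + 11.14 = 41.76
Maximum is from combination 2.

65.48 kN/m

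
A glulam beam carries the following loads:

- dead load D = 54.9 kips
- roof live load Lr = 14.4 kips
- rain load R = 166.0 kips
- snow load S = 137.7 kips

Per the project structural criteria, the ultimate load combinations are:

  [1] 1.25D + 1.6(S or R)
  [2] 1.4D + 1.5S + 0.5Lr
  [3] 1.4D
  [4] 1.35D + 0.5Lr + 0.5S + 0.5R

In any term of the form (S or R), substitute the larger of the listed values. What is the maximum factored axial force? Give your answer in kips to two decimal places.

(S or R) → R = 166.0 kips.
[1] 1.25(54.9) + 1.6(166.0) = 334.23
[2] 1.4(54.9) + 1.5(137.7) + 0.5(14.4) = 290.61
[3] 1.4(54.9) = 76.86
[4] 1.35(54.9) + 0.5(14.4) + 0.5(137.7) + 0.5(166.0) = 233.17
The controlling combination is 1, giving 334.23 kips.

334.23 kips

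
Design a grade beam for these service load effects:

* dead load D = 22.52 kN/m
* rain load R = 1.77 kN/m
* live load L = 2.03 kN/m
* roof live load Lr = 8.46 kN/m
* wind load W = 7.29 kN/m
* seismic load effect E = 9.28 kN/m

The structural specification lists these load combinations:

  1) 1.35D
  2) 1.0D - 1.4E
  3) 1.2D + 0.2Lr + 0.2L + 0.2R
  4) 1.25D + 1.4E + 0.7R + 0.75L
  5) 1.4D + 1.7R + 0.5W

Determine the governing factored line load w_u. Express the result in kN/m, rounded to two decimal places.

1) 1.35(22.52) = 30.40
2) 1.0(22.52) - 1.4(9.28) = 22.52 - 12.99 = 9.53
3) 1.2(22.52) + 0.2(8.46) + 0.2(2.03) + 0.2(1.77) = 29.48
4) 1.25(22.52) + 1.4(9.28) + 0.7(1.77) + 0.75(2.03) = 28.15 + 12.99 + 1.24 + 1.52 = 43.90
5) 1.4(22.52) + 1.7(1.77) + 0.5(7.29) = 38.18
Maximum is from combination 4.

43.90 kN/m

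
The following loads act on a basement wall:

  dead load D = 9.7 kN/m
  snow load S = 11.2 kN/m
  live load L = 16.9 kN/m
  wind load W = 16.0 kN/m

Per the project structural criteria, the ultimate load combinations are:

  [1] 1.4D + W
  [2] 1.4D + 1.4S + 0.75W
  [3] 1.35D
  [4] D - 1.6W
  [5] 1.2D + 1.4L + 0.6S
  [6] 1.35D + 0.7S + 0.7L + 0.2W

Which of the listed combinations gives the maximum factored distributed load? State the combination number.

Combination 5

[1] 1.4(9.7) + 1.0(16.0) = 13.6 + 16.0 = 29.6
[2] 1.4(9.7) + 1.4(11.2) + 0.75(16.0) = 13.6 + 15.7 + 12.0 = 41.3
[3] 1.35(9.7) = 13.1
[4] 1.0(9.7) - 1.6(16.0) = 9.7 - 25.6 = -15.9
[5] 1.2(9.7) + 1.4(16.9) + 0.6(11.2) = 11.6 + 23.7 + 6.7 = 42.0
[6] 1.35(9.7) + 0.7(11.2) + 0.7(16.9) + 0.2(16.0) = 36.0
The largest value is 42.0 kN/m from combination 5.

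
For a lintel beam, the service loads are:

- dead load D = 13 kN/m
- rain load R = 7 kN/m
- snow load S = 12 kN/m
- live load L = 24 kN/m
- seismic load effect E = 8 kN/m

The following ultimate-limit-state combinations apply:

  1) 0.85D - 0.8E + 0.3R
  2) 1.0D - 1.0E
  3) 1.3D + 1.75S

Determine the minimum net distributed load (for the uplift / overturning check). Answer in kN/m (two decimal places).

1) 0.85(13) - 0.8(8) + 0.3(7) = 11.05 - 6.40 + 2.10 = 6.75
2) 1.0(13) - 1.0(8) = 13.00 - 8.00 = 5.00
3) 1.3(13) + 1.75(12) = 16.90 + 21.00 = 37.90
Combination 2 gives the minimum: 5.00 kN/m.

5.00 kN/m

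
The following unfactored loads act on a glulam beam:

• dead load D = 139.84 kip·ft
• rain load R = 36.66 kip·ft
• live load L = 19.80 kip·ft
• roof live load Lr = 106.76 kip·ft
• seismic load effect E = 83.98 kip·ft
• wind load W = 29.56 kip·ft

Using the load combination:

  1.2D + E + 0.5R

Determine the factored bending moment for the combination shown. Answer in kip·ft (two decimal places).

270.12 kip·ft

1.2(139.84) + 1.0(83.98) + 0.5(36.66) = 167.81 + 83.98 + 18.33 = 270.12
M_u = 270.12 kip·ft.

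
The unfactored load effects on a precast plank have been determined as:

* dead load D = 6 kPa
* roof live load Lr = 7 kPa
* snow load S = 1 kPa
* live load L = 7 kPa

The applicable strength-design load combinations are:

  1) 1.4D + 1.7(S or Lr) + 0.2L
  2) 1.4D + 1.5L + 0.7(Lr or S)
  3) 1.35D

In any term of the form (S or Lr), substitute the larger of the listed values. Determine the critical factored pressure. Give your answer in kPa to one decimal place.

(S or Lr) → Lr = 7 kPa; (Lr or S) → Lr = 7 kPa.
1) 1.4(6) + 1.7(7) + 0.2(7) = 8.4 + 11.9 + 1.4 = 21.7
2) 1.4(6) + 1.5(7) + 0.7(7) = 8.4 + 10.5 + 4.9 = 23.8
3) 1.35(6) = 8.1
Maximum is from combination 2.

23.8 kPa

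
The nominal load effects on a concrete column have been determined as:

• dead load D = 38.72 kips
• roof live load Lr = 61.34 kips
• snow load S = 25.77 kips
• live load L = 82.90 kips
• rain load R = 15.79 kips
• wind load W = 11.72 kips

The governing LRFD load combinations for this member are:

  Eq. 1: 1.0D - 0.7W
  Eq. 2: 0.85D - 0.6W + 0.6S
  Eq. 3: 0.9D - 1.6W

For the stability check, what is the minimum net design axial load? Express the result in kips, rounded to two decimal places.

Eq. 1: 1.0(38.72) - 0.7(11.72) = 38.72 - 8.20 = 30.52
Eq. 2: 0.85(38.72) - 0.6(11.72) + 0.6(25.77) = 32.91 - 7.03 + 15.46 = 41.34
Eq. 3: 0.9(38.72) - 1.6(11.72) = 34.85 - 18.75 = 16.10
Combination 3 gives the minimum: 16.10 kips.

16.10 kips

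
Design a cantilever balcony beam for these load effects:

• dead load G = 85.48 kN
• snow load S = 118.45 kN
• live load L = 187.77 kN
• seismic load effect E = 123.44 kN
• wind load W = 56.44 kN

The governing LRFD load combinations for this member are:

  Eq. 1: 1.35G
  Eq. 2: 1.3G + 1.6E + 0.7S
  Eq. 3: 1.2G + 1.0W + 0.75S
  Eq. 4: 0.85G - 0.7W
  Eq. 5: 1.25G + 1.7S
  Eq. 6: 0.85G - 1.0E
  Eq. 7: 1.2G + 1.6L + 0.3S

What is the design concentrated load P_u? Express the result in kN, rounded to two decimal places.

Eq. 1: 1.35(85.48) = 115.40
Eq. 2: 1.3(85.48) + 1.6(123.44) + 0.7(118.45) = 391.54
Eq. 3: 1.2(85.48) + 1.0(56.44) + 0.75(118.45) = 247.85
Eq. 4: 0.85(85.48) - 0.7(56.44) = 33.15
Eq. 5: 1.25(85.48) + 1.7(118.45) = 308.22
Eq. 6: 0.85(85.48) - 1.0(123.44) = -50.78
Eq. 7: 1.2(85.48) + 1.6(187.77) + 0.3(118.45) = 438.54
The controlling combination is 7, giving 438.54 kN.

438.54 kN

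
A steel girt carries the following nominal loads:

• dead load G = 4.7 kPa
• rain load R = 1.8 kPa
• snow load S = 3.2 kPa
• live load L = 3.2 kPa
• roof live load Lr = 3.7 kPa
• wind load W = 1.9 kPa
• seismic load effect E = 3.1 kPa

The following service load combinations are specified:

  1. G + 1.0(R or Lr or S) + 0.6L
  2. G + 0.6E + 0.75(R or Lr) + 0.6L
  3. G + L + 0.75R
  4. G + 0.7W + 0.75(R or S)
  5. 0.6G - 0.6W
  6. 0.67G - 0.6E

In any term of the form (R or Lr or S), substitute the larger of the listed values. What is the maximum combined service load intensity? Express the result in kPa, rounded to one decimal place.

11.3 kPa

(R or Lr or S) → Lr = 3.7 kPa; (R or Lr) → Lr = 3.7 kPa; (R or S) → S = 3.2 kPa.
1. 1.0(4.7) + 1.0(3.7) + 0.6(3.2) = 4.7 + 3.7 + 1.9 = 10.3
2. 1.0(4.7) + 0.6(3.1) + 0.75(3.7) + 0.6(3.2) = 4.7 + 1.9 + 2.8 + 1.9 = 11.3
3. 1.0(4.7) + 1.0(3.2) + 0.75(1.8) = 4.7 + 3.2 + 1.4 = 9.3
4. 1.0(4.7) + 0.7(1.9) + 0.75(3.2) = 4.7 + 1.3 + 2.4 = 8.4
5. 0.6(4.7) - 0.6(1.9) = 2.8 - 1.1 = 1.7
6. 0.67(4.7) - 0.6(3.1) = 1.3
Combination 2 governs: q = 11.3 kPa.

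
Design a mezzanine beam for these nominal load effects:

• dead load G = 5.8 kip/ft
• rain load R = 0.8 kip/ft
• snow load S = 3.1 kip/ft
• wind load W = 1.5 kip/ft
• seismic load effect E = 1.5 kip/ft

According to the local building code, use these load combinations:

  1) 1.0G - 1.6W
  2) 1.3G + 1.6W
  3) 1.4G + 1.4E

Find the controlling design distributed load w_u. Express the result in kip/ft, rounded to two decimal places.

1) 1.0(5.8) - 1.6(1.5) = 5.80 - 2.40 = 3.40
2) 1.3(5.8) + 1.6(1.5) = 7.54 + 2.40 = 9.94
3) 1.4(5.8) + 1.4(1.5) = 8.12 + 2.10 = 10.22
Maximum is from combination 3.

10.22 kip/ft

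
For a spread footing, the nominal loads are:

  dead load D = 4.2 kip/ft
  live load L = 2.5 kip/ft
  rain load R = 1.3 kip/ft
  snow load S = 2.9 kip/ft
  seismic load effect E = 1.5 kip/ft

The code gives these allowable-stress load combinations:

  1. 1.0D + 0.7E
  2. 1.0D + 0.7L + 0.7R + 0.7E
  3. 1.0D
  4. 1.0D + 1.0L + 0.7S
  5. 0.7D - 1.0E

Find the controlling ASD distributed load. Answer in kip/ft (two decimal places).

1. 1.0(4.2) + 0.7(1.5) = 4.20 + 1.05 = 5.25
2. 1.0(4.2) + 0.7(2.5) + 0.7(1.3) + 0.7(1.5) = 4.20 + 1.75 + 0.91 + 1.05 = 7.91
3. 1.0(4.2) = 4.20
4. 1.0(4.2) + 1.0(2.5) + 0.7(2.9) = 4.20 + 2.50 + 2.03 = 8.73
5. 0.7(4.2) - 1.0(1.5) = 2.94 - 1.50 = 1.44
The controlling combination is 4, giving 8.73 kip/ft.

8.73 kip/ft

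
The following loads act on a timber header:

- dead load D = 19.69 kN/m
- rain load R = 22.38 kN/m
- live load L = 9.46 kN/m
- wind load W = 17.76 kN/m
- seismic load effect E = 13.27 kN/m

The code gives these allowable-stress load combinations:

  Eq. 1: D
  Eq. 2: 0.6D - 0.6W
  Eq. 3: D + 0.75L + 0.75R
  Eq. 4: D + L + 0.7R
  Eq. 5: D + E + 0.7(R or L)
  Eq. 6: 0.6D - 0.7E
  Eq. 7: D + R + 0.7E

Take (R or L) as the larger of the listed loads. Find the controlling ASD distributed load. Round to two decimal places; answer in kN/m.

(R or L) → R = 22.38 kN/m.
Eq. 1: 1.0(19.69) = 19.69
Eq. 2: 0.6(19.69) - 0.6(17.76) = 1.16
Eq. 3: 1.0(19.69) + 0.75(9.46) + 0.75(22.38) = 43.57
Eq. 4: 1.0(19.69) + 1.0(9.46) + 0.7(22.38) = 44.82
Eq. 5: 1.0(19.69) + 1.0(13.27) + 0.7(22.38) = 48.63
Eq. 6: 0.6(19.69) - 0.7(13.27) = 2.53
Eq. 7: 1.0(19.69) + 1.0(22.38) + 0.7(13.27) = 51.36
Combination 7 governs: w = 51.36 kN/m.

51.36 kN/m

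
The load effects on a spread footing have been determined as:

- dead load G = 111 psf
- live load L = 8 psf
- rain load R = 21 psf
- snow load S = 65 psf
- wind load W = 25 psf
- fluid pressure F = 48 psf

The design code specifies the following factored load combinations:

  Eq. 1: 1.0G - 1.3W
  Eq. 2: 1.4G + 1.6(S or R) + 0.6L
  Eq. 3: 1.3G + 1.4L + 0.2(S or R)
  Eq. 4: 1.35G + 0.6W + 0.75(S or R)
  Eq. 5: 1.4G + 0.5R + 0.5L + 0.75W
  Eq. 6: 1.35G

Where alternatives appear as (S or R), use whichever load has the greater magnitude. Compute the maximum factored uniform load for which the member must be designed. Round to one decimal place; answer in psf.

(S or R) → S = 65 psf.
Eq. 1: 1.0(111) - 1.3(25) = 111.0 - 32.5 = 78.5
Eq. 2: 1.4(111) + 1.6(65) + 0.6(8) = 155.4 + 104.0 + 4.8 = 264.2
Eq. 3: 1.3(111) + 1.4(8) + 0.2(65) = 144.3 + 11.2 + 13.0 = 168.5
Eq. 4: 1.35(111) + 0.6(25) + 0.75(65) = 213.6
Eq. 5: 1.4(111) + 0.5(21) + 0.5(8) + 0.75(25) = 155.4 + 10.5 + 4.0 + 18.8 = 188.7
Eq. 6: 1.35(111) = 149.9
Combination 2 governs: q_u = 264.2 psf.

264.2 psf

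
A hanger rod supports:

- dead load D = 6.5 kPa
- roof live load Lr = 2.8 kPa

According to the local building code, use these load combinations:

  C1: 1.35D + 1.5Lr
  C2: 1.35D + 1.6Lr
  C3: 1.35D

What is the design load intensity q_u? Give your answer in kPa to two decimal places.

13.26 kPa

C1: 1.35(6.5) + 1.5(2.8) = 8.78 + 4.20 = 12.98
C2: 1.35(6.5) + 1.6(2.8) = 8.78 + 4.48 = 13.26
C3: 1.35(6.5) = 8.78
Maximum is from combination 2.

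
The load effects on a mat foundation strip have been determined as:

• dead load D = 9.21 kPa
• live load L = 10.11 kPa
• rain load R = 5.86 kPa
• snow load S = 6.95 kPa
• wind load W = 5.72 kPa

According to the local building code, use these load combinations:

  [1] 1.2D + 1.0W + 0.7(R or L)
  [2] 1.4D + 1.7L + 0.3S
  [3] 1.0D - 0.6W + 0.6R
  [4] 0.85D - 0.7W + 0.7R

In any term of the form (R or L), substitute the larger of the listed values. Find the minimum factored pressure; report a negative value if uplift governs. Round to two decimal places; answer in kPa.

(R or L) → L = 10.11 kPa.
[1] 1.2(9.21) + 1.0(5.72) + 0.7(10.11) = 11.05 + 5.72 + 7.08 = 23.85
[2] 1.4(9.21) + 1.7(10.11) + 0.3(6.95) = 12.89 + 17.19 + 2.09 = 32.17
[3] 1.0(9.21) - 0.6(5.72) + 0.6(5.86) = 9.29
[4] 0.85(9.21) - 0.7(5.72) + 0.7(5.86) = 7.83 - 4.00 + 4.10 = 7.93
Combination 4 gives the minimum: 7.93 kPa.

7.93 kPa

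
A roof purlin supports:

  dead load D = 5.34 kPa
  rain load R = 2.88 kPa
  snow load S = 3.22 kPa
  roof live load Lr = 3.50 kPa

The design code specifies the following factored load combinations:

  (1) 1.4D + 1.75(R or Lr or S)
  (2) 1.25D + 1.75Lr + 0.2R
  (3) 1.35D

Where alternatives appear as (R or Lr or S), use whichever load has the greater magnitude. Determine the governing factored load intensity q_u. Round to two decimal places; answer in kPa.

13.60 kPa

(R or Lr or S) → Lr = 3.50 kPa.
(1) 1.4(5.34) + 1.75(3.50) = 13.60
(2) 1.25(5.34) + 1.75(3.50) + 0.2(2.88) = 13.38
(3) 1.35(5.34) = 7.21
Maximum is from combination 1.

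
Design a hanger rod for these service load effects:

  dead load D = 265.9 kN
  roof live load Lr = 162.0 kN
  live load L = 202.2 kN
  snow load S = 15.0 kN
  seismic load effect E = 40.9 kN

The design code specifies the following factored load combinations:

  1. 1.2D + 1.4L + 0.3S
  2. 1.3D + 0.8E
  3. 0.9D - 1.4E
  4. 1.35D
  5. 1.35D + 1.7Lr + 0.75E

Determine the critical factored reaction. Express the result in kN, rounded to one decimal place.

1. 1.2(265.9) + 1.4(202.2) + 0.3(15.0) = 319.1 + 283.1 + 4.5 = 606.7
2. 1.3(265.9) + 0.8(40.9) = 345.7 + 32.7 = 378.4
3. 0.9(265.9) - 1.4(40.9) = 182.1
4. 1.35(265.9) = 359.0
5. 1.35(265.9) + 1.7(162.0) + 0.75(40.9) = 665.0
The controlling combination is 5, giving 665.0 kN.

665.0 kN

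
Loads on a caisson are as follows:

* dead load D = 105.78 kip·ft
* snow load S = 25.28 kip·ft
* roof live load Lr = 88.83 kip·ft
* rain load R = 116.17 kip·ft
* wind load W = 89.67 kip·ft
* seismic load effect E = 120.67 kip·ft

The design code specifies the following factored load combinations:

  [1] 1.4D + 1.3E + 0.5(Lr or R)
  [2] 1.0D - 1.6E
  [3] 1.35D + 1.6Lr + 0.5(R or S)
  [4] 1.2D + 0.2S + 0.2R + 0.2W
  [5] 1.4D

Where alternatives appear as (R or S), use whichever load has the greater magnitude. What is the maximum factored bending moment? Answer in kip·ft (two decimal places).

363.05 kip·ft

(Lr or R) → R = 116.17 kip·ft; (R or S) → R = 116.17 kip·ft.
[1] 1.4(105.78) + 1.3(120.67) + 0.5(116.17) = 363.05
[2] 1.0(105.78) - 1.6(120.67) = -87.29
[3] 1.35(105.78) + 1.6(88.83) + 0.5(116.17) = 343.02
[4] 1.2(105.78) + 0.2(25.28) + 0.2(116.17) + 0.2(89.67) = 173.16
[5] 1.4(105.78) = 148.09
Maximum is from combination 1.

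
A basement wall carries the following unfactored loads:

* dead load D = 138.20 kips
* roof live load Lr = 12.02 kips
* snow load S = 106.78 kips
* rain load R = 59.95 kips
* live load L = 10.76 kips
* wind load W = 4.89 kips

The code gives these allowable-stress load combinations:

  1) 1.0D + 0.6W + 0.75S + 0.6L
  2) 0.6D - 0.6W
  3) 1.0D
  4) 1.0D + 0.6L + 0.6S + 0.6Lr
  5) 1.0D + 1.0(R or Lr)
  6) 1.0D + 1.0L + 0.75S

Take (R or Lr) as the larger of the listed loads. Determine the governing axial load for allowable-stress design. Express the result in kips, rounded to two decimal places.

229.05 kips

(R or Lr) → R = 59.95 kips.
1) 1.0(138.20) + 0.6(4.89) + 0.75(106.78) + 0.6(10.76) = 227.68
2) 0.6(138.20) - 0.6(4.89) = 79.99
3) 1.0(138.20) = 138.20
4) 1.0(138.20) + 0.6(10.76) + 0.6(106.78) + 0.6(12.02) = 215.94
5) 1.0(138.20) + 1.0(59.95) = 198.15
6) 1.0(138.20) + 1.0(10.76) + 0.75(106.78) = 229.05
Maximum is from combination 6.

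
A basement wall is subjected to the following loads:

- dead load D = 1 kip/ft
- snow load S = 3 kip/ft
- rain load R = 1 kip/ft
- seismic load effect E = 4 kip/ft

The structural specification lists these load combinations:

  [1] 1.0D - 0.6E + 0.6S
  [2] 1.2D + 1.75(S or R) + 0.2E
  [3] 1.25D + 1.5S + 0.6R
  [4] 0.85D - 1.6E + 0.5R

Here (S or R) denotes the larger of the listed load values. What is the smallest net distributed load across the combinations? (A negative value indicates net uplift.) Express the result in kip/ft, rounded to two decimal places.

(S or R) → S = 3 kip/ft.
[1] 1.0(1) - 0.6(4) + 0.6(3) = 1.00 - 2.40 + 1.80 = 0.40
[2] 1.2(1) + 1.75(3) + 0.2(4) = 1.20 + 5.25 + 0.80 = 7.25
[3] 1.25(1) + 1.5(3) + 0.6(1) = 1.25 + 4.50 + 0.60 = 6.35
[4] 0.85(1) - 1.6(4) + 0.5(1) = 0.85 - 6.40 + 0.50 = -5.05
Combination 4 gives the minimum: -5.05 kip/ft.

-5.05 kip/ft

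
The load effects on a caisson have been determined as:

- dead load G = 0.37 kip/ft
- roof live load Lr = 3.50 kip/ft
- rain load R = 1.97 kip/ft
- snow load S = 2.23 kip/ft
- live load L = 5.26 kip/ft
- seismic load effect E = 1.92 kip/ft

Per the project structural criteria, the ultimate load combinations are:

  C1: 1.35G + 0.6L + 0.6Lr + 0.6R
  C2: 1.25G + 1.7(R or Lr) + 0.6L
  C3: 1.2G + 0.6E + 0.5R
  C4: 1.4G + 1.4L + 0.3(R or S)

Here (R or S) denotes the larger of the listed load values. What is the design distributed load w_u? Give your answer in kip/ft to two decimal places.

(R or Lr) → Lr = 3.50 kip/ft; (R or S) → S = 2.23 kip/ft.
C1: 1.35(0.37) + 0.6(5.26) + 0.6(3.50) + 0.6(1.97) = 0.50 + 3.16 + 2.10 + 1.18 = 6.94
C2: 1.25(0.37) + 1.7(3.50) + 0.6(5.26) = 0.46 + 5.95 + 3.16 = 9.57
C3: 1.2(0.37) + 0.6(1.92) + 0.5(1.97) = 0.44 + 1.15 + 0.99 = 2.58
C4: 1.4(0.37) + 1.4(5.26) + 0.3(2.23) = 0.52 + 7.36 + 0.67 = 8.55
The controlling combination is 2, giving 9.57 kip/ft.

9.57 kip/ft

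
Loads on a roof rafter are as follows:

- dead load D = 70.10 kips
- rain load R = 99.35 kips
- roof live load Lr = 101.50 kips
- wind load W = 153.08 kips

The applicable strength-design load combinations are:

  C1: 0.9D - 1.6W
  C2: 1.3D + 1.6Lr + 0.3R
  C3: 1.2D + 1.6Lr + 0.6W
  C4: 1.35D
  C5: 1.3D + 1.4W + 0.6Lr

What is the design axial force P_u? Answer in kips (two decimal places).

C1: 0.9(70.10) - 1.6(153.08) = 63.09 - 244.93 = -181.84
C2: 1.3(70.10) + 1.6(101.50) + 0.3(99.35) = 91.13 + 162.40 + 29.81 = 283.34
C3: 1.2(70.10) + 1.6(101.50) + 0.6(153.08) = 84.12 + 162.40 + 91.85 = 338.37
C4: 1.35(70.10) = 94.64
C5: 1.3(70.10) + 1.4(153.08) + 0.6(101.50) = 91.13 + 214.31 + 60.90 = 366.34
Maximum is from combination 5.

366.34 kips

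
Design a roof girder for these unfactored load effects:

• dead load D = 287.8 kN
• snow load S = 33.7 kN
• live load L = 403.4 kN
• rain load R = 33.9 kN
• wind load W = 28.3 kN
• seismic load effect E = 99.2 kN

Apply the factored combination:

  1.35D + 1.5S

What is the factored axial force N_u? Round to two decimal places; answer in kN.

439.08 kN

1.35(287.8) + 1.5(33.7) = 388.53 + 50.55 = 439.08
N_u = 439.08 kN.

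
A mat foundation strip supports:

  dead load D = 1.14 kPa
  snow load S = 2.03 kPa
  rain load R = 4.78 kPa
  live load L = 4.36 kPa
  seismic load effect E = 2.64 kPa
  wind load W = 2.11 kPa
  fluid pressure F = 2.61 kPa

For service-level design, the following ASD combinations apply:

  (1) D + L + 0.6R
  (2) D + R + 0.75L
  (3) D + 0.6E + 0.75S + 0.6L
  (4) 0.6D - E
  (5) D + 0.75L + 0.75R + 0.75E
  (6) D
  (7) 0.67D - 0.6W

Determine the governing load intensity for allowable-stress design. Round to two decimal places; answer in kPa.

9.98 kPa

(1) 1.0(1.14) + 1.0(4.36) + 0.6(4.78) = 1.14 + 4.36 + 2.87 = 8.37
(2) 1.0(1.14) + 1.0(4.78) + 0.75(4.36) = 1.14 + 4.78 + 3.27 = 9.19
(3) 1.0(1.14) + 0.6(2.64) + 0.75(2.03) + 0.6(4.36) = 1.14 + 1.58 + 1.52 + 2.62 = 6.86
(4) 0.6(1.14) - 1.0(2.64) = 0.68 - 2.64 = -1.96
(5) 1.0(1.14) + 0.75(4.36) + 0.75(4.78) + 0.75(2.64) = 1.14 + 3.27 + 3.59 + 1.98 = 9.98
(6) 1.0(1.14) = 1.14
(7) 0.67(1.14) - 0.6(2.11) = -0.50
The controlling combination is 5, giving 9.98 kPa.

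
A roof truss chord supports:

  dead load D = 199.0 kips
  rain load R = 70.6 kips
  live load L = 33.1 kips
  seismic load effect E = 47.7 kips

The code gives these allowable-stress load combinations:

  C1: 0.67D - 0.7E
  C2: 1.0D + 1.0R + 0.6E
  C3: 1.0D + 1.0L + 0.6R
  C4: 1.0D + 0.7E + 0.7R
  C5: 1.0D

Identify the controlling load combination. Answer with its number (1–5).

Combination 2

C1: 0.67(199.0) - 0.7(47.7) = 133.3 - 33.4 = 99.9
C2: 1.0(199.0) + 1.0(70.6) + 0.6(47.7) = 199.0 + 70.6 + 28.6 = 298.2
C3: 1.0(199.0) + 1.0(33.1) + 0.6(70.6) = 199.0 + 33.1 + 42.4 = 274.5
C4: 1.0(199.0) + 0.7(47.7) + 0.7(70.6) = 199.0 + 33.4 + 49.4 = 281.8
C5: 1.0(199.0) = 199.0
The largest value is 298.2 kips from combination 2.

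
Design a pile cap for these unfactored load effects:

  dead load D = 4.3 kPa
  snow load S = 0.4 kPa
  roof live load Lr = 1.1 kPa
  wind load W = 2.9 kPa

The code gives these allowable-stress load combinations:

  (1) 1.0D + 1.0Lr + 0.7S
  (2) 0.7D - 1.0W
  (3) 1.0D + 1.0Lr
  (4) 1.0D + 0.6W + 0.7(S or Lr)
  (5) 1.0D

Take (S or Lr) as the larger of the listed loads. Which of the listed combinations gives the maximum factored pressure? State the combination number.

Combination 4

(S or Lr) → Lr = 1.1 kPa.
(1) 1.0(4.3) + 1.0(1.1) + 0.7(0.4) = 5.7
(2) 0.7(4.3) - 1.0(2.9) = 0.1
(3) 1.0(4.3) + 1.0(1.1) = 5.4
(4) 1.0(4.3) + 0.6(2.9) + 0.7(1.1) = 6.8
(5) 1.0(4.3) = 4.3
The largest value is 6.8 kPa from combination 4.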